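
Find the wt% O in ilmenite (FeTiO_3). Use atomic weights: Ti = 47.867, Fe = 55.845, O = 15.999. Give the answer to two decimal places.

31.64 weight percent

Formula mass = 1·55.845 + 1·47.867 + 3·15.999 = 151.709 g/mol, of which 47.997 g is O.
So O makes up 47.997/151.709 = 0.3164 of the mass, i.e. 31.64%.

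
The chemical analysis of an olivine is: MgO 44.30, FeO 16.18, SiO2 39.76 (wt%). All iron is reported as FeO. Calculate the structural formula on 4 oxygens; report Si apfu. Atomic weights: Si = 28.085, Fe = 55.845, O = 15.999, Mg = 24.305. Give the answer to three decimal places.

1.000 Si apfu

MgO (M=40.304): mol = 1.09915; Mg = 1.09915, O = 1.09915.
FeO (M=71.844): mol = 0.22521; Fe = 0.22521, O = 0.22521.
SiO2 (M=60.083): mol = 0.66175; Si = 0.66175, O = 1.32350.
ΣO = 2.64786; factor = 4/ΣO = 1.51065.
Si apfu = 0.66175 × 1.51065 = 1.000.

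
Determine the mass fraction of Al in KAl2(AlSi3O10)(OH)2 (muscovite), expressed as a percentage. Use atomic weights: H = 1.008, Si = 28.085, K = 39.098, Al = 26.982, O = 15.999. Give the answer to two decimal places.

20.32 weight percent

Molar mass of KAl2(AlSi3O10)(OH)2: 1·39.098 + 3·26.982 + 3·28.085 + 12·15.999 + 2·1.008 = 398.303 g/mol.
Mass of Al per formula unit: 3 × 26.982 = 80.946 g.
Weight fraction Al = 80.946 / 398.303 = 0.2032.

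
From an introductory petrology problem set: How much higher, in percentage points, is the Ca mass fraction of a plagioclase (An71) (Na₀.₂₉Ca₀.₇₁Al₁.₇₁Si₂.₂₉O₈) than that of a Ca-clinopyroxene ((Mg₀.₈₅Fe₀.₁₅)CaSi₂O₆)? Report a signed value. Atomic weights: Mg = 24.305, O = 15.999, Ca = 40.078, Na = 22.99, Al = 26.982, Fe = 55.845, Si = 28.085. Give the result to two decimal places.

First mineral: 28.455 g Ca in 273.568 g formula = 10.40 wt% Ca.
Second mineral: 40.078 g Ca in 221.278 g formula = 18.11 wt% Ca.
10.40% − 18.11% gives a difference of -7.71 percentage points.

-7.71 percentage points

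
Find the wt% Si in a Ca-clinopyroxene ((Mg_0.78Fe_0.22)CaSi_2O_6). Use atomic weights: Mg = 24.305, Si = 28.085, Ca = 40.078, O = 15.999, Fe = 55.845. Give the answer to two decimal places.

Formula mass = 0.78·24.305 + 0.22·55.845 + 1·40.078 + 2·28.085 + 6·15.999 = 223.486 g/mol, of which 56.170 g is Si.
So Si makes up 56.170/223.486 = 0.2513 of the mass, i.e. 25.13%.

25.13 mass %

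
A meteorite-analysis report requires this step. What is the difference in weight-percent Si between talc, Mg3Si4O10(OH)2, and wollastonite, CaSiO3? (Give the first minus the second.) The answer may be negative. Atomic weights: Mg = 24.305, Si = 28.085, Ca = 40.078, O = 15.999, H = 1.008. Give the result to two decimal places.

M(Mg3Si4O10(OH)2) = 379.259 g/mol, so wt% Si = 112.340/379.259 × 100 = 29.62%.
M(CaSiO3) = 116.160 g/mol, so wt% Si = 28.085/116.160 × 100 = 24.18%.
29.62 − 24.18 = 5.44 pp.

5.44 percentage points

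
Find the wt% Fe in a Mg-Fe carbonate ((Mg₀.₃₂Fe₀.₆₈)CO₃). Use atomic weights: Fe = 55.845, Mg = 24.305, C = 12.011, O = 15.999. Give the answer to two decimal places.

Formula mass = 0.32×24.305 + 0.68×55.845 + 1×12.011 + 3×15.999 = 105.760 g/mol, of which 37.975 g is Fe.
So Fe makes up 37.975/105.760 = 0.3591 of the mass, i.e. 35.91%.

35.91 mass %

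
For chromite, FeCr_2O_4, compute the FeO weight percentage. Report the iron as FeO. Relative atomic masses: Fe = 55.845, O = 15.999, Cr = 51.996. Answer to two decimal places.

Molar mass of FeCr_2O_4 = 1·55.845 + 2·51.996 + 4·15.999 = 223.833 g/mol.
Each formula unit contains 1 Fe, equivalent to 1/1 = 1.0000 mol FeO.
M(FeO) = 1×55.845 + 1×15.999 = 71.844 g/mol.
Mass of FeO per formula unit = 1.0000 × 71.844 = 71.844 g.
FeO wt% = 71.844 / 223.833 × 100 = 32.10%.

32.10 wt%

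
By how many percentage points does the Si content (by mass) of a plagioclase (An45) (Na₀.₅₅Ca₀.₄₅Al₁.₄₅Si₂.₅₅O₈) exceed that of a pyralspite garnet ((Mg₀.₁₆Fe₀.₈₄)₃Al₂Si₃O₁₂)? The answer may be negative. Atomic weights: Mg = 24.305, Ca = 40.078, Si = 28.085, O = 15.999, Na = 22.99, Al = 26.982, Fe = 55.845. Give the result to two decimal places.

First mineral: 71.617 g Si in 269.412 g formula = 26.58 wt% Si.
Second mineral: 84.255 g Si in 482.603 g formula = 17.46 wt% Si.
26.58% − 17.46% gives a difference of 9.12 percentage points.

9.12 percentage points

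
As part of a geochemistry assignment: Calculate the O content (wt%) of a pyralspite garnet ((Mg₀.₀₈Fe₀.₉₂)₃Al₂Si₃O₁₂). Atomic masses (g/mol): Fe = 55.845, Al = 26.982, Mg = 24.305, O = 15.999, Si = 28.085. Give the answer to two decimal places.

39.17 wt%

Formula mass = 0.24*24.305 + 2.76*55.845 + 2*26.982 + 3*28.085 + 12*15.999 = 490.172 g/mol, of which 191.988 g is O.
So O makes up 191.988/490.172 = 0.3917 of the mass, i.e. 39.17%.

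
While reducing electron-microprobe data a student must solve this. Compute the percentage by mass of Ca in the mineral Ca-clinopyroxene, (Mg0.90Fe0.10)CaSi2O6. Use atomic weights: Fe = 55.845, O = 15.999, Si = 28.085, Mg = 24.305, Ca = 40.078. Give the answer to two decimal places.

18.24 mass %

M((Mg0.90Fe0.10)CaSi2O6) = 219.701 g/mol.
Ca contributes 1 × 40.078 = 40.078 g per mole.
40.078/219.701 = 0.1824 → 18.24%.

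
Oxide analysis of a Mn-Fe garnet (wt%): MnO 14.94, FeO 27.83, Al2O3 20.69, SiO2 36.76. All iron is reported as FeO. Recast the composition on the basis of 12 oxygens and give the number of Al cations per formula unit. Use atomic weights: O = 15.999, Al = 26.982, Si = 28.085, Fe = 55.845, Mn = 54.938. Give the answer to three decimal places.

14.94 wt% MnO ÷ 70.937 g/mol = 0.21061 mol, giving 0.21061 Mn and 0.21061 O.
27.83 wt% FeO ÷ 71.844 g/mol = 0.38737 mol, giving 0.38737 Fe and 0.38737 O.
20.69 wt% Al2O3 ÷ 101.961 g/mol = 0.20292 mol, giving 0.40584 Al and 0.60876 O.
36.76 wt% SiO2 ÷ 60.083 g/mol = 0.61182 mol, giving 0.61182 Si and 1.22364 O.
Oxygen sums to 2.43038; scaling by 12/2.43038 = 4.93750 puts the formula on 12 O.
Al: 0.40584 × 4.93750 = 2.004 atoms per formula unit.

2.004 Al apfu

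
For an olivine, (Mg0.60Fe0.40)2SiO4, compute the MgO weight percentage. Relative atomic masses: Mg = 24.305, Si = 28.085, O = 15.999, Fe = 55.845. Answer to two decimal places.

M((Mg0.60Fe0.40)2SiO4) = 165.923 g/mol; M(MgO) = 40.304 g/mol.
Moles MgO per formula unit = 1.20 Mg ÷ 1 = 1.2000.
MgO fraction = (1.2000 × 40.304) / 165.923 = 48.365/165.923 = 0.2915.

29.15 wt%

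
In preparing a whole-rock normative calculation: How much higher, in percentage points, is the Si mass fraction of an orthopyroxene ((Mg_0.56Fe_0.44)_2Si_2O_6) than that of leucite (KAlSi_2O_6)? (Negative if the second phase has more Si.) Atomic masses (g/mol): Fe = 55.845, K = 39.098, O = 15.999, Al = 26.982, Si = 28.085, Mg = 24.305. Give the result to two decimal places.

First mineral: 56.170 g Si in 228.529 g formula = 24.58 wt% Si.
Second mineral: 56.170 g Si in 218.244 g formula = 25.74 wt% Si.
24.58% − 25.74% gives a difference of -1.16 percentage points.

-1.16 percentage points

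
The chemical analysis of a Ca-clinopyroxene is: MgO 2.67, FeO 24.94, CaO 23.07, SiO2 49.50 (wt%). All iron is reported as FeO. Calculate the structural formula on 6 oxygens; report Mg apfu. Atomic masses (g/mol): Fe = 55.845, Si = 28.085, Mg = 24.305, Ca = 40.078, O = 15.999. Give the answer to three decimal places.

0.161 Mg apfu

MgO: 2.67/40.304 = 0.06625 mol → 0.06625 mol Mg, 0.06625 mol O.
FeO: 24.94/71.844 = 0.34714 mol → 0.34714 mol Fe, 0.34714 mol O.
CaO: 23.07/56.077 = 0.41140 mol → 0.41140 mol Ca, 0.41140 mol O.
SiO2: 49.50/60.083 = 0.82386 mol → 0.82386 mol Si, 1.64772 mol O.
Total oxygen = 2.47251 mol. Normalization factor = 6/2.47251 = 2.42668.
Mg per 6 O = 0.06625 × 2.42668 = 0.161.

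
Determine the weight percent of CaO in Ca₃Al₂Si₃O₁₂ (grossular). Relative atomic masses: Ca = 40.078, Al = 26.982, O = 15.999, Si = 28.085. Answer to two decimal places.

Molar mass of Ca₃Al₂Si₃O₁₂ = 3*40.078 + 2*26.982 + 3*28.085 + 12*15.999 = 450.441 g/mol.
Each formula unit contains 3 Ca, equivalent to 3/1 = 3.0000 mol CaO.
M(CaO) = 1×40.078 + 1×15.999 = 56.077 g/mol.
Mass of CaO per formula unit = 3.0000 × 56.077 = 168.231 g.
CaO wt% = 168.231 / 450.441 × 100 = 37.35%.

37.35 wt%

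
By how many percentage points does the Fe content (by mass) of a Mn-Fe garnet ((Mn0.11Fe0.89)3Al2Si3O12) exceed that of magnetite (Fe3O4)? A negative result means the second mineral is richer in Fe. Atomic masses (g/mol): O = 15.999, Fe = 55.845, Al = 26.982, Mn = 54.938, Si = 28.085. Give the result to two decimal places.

Fe in (Mn0.11Fe0.89)3Al2Si3O12: molar mass 497.443 g/mol; 2.67×55.845 = 149.106 g → 29.97 wt%.
Fe in Fe3O4: molar mass 231.531 g/mol; 3×55.845 = 167.535 g → 72.36 wt%.
Difference = 29.97 − 72.36 = -42.39 percentage points.

-42.39 percentage points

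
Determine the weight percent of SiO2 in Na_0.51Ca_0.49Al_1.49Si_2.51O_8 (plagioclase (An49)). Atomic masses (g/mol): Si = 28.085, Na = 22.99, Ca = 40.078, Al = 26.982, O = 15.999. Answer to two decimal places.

55.84 wt%

Formula mass = 270.052 g/mol.
2.51 Si → 2.5100 mol SiO2 per formula unit; M(SiO2) = 60.083, so SiO2 mass = 150.808 g.
150.808/270.052 × 100 = 55.84 wt%.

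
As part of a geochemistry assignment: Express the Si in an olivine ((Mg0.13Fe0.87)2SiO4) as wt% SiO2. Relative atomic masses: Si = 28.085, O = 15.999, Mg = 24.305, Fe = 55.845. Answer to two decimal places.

30.72 wt%

Molar mass of (Mg0.13Fe0.87)2SiO4 = 0.26×24.305 + 1.74×55.845 + 1×28.085 + 4×15.999 = 195.571 g/mol.
Each formula unit contains 1 Si, equivalent to 1/1 = 1.0000 mol SiO2.
M(SiO2) = 1×28.085 + 2×15.999 = 60.083 g/mol.
Mass of SiO2 per formula unit = 1.0000 × 60.083 = 60.083 g.
SiO2 wt% = 60.083 / 195.571 × 100 = 30.72%.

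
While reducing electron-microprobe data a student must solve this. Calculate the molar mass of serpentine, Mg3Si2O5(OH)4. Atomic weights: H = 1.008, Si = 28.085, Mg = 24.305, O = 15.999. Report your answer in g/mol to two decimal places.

277.11 g/mol

M = 3*24.305 + 2*28.085 + 9*15.999 + 4*1.008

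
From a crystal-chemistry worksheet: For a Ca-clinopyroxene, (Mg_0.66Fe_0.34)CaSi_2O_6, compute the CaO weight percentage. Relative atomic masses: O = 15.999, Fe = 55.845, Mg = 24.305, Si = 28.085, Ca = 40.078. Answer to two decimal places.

24.67 wt%

M((Mg_0.66Fe_0.34)CaSi_2O_6) = 227.271 g/mol; M(CaO) = 56.077 g/mol.
Moles CaO per formula unit = 1 Ca ÷ 1 = 1.0000.
CaO fraction = (1.0000 × 56.077) / 227.271 = 56.077/227.271 = 0.2467.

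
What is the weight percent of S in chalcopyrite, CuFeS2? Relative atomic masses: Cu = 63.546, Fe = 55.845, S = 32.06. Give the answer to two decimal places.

34.94 wt%

Formula mass = 1*63.546 + 1*55.845 + 2*32.06 = 183.511 g/mol, of which 64.120 g is S.
So S makes up 64.120/183.511 = 0.3494 of the mass, i.e. 34.94%.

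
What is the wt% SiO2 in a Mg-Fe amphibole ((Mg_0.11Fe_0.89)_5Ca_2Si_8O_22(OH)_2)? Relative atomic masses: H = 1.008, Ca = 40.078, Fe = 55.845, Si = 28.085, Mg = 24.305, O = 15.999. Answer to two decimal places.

50.45 wt%

M((Mg_0.11Fe_0.89)_5Ca_2Si_8O_22(OH)_2) = 952.706 g/mol; M(SiO2) = 60.083 g/mol.
Moles SiO2 per formula unit = 8 Si ÷ 1 = 8.0000.
SiO2 fraction = (8.0000 × 60.083) / 952.706 = 480.664/952.706 = 0.5045.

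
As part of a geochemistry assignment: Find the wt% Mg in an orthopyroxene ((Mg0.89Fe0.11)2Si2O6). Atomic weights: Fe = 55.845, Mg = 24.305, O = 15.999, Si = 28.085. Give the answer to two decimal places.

M((Mg0.89Fe0.11)2Si2O6) = 207.713 g/mol.
Mg contributes 1.78 × 24.305 = 43.263 g per mole.
43.263/207.713 = 0.2083 → 20.83%.

20.83 mass %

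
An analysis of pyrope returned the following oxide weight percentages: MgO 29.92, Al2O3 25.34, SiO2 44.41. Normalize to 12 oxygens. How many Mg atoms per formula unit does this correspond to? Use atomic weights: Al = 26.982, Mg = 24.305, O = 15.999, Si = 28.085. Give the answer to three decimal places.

MgO: 29.92/40.304 = 0.74236 mol → 0.74236 mol Mg, 0.74236 mol O.
Al2O3: 25.34/101.961 = 0.24853 mol → 0.49706 mol Al, 0.74559 mol O.
SiO2: 44.41/60.083 = 0.73914 mol → 0.73914 mol Si, 1.47828 mol O.
Total oxygen = 2.96623 mol. Normalization factor = 12/2.96623 = 4.04554.
Mg per 12 O = 0.74236 × 4.04554 = 3.003.

3.003 Mg apfu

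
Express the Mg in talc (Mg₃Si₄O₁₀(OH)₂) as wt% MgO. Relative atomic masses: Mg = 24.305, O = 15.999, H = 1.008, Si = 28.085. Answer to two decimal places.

31.88 wt%

M(Mg₃Si₄O₁₀(OH)₂) = 379.259 g/mol; M(MgO) = 40.304 g/mol.
Moles MgO per formula unit = 3 Mg ÷ 1 = 3.0000.
MgO fraction = (3.0000 × 40.304) / 379.259 = 120.912/379.259 = 0.3188.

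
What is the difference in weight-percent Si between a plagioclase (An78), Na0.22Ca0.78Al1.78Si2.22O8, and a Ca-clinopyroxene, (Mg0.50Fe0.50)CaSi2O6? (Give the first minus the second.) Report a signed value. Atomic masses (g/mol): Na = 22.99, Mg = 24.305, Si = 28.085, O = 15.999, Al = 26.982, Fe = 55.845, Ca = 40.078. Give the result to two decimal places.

-1.48 percentage points

Si in Na0.22Ca0.78Al1.78Si2.22O8: molar mass 274.687 g/mol; 2.22×28.085 = 62.349 g → 22.70 wt%.
Si in (Mg0.50Fe0.50)CaSi2O6: molar mass 232.317 g/mol; 2×28.085 = 56.170 g → 24.18 wt%.
Difference = 22.70 − 24.18 = -1.48 percentage points.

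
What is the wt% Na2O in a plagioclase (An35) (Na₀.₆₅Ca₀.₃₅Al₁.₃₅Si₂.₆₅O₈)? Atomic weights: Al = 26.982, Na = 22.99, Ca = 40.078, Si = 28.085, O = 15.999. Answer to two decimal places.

M(Na₀.₆₅Ca₀.₃₅Al₁.₃₅Si₂.₆₅O₈) = 267.814 g/mol; M(Na2O) = 61.979 g/mol.
Moles Na2O per formula unit = 0.65 Na ÷ 2 = 0.3250.
Na2O fraction = (0.3250 × 61.979) / 267.814 = 20.143/267.814 = 0.0752.

7.52 wt%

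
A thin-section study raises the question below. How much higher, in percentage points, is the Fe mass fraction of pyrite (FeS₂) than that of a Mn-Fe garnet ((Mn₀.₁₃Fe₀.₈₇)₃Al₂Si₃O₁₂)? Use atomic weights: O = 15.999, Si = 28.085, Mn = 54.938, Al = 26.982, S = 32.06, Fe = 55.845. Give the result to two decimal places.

17.25 percentage points

M(FeS₂) = 119.965 g/mol, so wt% Fe = 55.845/119.965 × 100 = 46.55%.
M((Mn₀.₁₃Fe₀.₈₇)₃Al₂Si₃O₁₂) = 497.388 g/mol, so wt% Fe = 145.755/497.388 × 100 = 29.30%.
46.55 − 29.30 = 17.25 pp.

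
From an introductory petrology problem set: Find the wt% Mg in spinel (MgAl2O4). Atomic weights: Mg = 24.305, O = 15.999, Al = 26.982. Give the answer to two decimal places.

M(MgAl2O4) = 142.265 g/mol.
Mg contributes 1 × 24.305 = 24.305 g per mole.
24.305/142.265 = 0.1708 → 17.08%.

17.08 mass %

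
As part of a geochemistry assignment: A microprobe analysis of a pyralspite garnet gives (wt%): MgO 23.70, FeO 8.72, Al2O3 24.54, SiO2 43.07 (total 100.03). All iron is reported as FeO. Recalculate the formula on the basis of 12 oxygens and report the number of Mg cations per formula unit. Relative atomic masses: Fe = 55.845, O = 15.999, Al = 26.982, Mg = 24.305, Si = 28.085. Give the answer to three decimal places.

2.463 Mg apfu

MgO: 23.70/40.304 = 0.58803 mol → 0.58803 mol Mg, 0.58803 mol O.
FeO: 8.72/71.844 = 0.12137 mol → 0.12137 mol Fe, 0.12137 mol O.
Al2O3: 24.54/101.961 = 0.24068 mol → 0.48136 mol Al, 0.72204 mol O.
SiO2: 43.07/60.083 = 0.71684 mol → 0.71684 mol Si, 1.43368 mol O.
Total oxygen = 2.86512 mol. Normalization factor = 12/2.86512 = 4.18831.
Mg per 12 O = 0.58803 × 4.18831 = 2.463.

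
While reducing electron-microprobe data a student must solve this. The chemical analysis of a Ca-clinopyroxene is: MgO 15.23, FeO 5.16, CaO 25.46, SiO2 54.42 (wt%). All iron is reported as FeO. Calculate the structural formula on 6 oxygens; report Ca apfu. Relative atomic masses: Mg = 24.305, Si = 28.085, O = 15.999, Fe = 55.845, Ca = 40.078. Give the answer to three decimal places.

1.003 Ca apfu

MgO (M=40.304): mol = 0.37788; Mg = 0.37788, O = 0.37788.
FeO (M=71.844): mol = 0.07182; Fe = 0.07182, O = 0.07182.
CaO (M=56.077): mol = 0.45402; Ca = 0.45402, O = 0.45402.
SiO2 (M=60.083): mol = 0.90575; Si = 0.90575, O = 1.81150.
ΣO = 2.71522; factor = 6/ΣO = 2.20977.
Ca apfu = 0.45402 × 2.20977 = 1.003.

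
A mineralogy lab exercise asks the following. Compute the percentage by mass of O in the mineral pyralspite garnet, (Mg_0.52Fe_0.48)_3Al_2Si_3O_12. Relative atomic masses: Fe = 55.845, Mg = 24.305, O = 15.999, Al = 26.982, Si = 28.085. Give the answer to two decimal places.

42.80 weight percent

Formula mass = 1.56·24.305 + 1.44·55.845 + 2·26.982 + 3·28.085 + 12·15.999 = 448.540 g/mol, of which 191.988 g is O.
So O makes up 191.988/448.540 = 0.4280 of the mass, i.e. 42.80%.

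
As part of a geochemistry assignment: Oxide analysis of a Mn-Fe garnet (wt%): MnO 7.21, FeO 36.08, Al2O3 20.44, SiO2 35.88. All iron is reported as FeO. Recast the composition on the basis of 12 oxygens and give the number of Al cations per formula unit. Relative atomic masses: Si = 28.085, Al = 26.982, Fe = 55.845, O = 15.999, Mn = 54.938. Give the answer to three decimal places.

2.005 Al apfu

MnO: 7.21/70.937 = 0.10164 mol → 0.10164 mol Mn, 0.10164 mol O.
FeO: 36.08/71.844 = 0.50220 mol → 0.50220 mol Fe, 0.50220 mol O.
Al2O3: 20.44/101.961 = 0.20047 mol → 0.40094 mol Al, 0.60141 mol O.
SiO2: 35.88/60.083 = 0.59717 mol → 0.59717 mol Si, 1.19434 mol O.
Total oxygen = 2.39959 mol. Normalization factor = 12/2.39959 = 5.00085.
Al per 12 O = 0.40094 × 5.00085 = 2.005.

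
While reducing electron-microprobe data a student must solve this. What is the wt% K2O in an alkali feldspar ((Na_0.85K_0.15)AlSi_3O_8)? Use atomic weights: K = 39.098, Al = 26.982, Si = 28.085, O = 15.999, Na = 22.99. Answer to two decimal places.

Formula mass = 264.635 g/mol.
0.15 K → 0.0750 mol K2O per formula unit; M(K2O) = 94.195, so K2O mass = 7.065 g.
7.065/264.635 × 100 = 2.67 wt%.

2.67 wt%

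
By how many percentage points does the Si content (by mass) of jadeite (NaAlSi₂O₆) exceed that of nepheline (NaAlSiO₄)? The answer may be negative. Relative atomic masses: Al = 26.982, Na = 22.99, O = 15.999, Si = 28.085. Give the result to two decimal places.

8.02 percentage points

Si in NaAlSi₂O₆: molar mass 202.136 g/mol; 2×28.085 = 56.170 g → 27.79 wt%.
Si in NaAlSiO₄: molar mass 142.053 g/mol; 1×28.085 = 28.085 g → 19.77 wt%.
Difference = 27.79 − 19.77 = 8.02 percentage points.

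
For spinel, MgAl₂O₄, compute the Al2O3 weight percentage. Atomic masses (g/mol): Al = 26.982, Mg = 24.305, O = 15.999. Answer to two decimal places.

71.67 wt%

Molar mass of MgAl₂O₄ = 1·24.305 + 2·26.982 + 4·15.999 = 142.265 g/mol.
Each formula unit contains 2 Al, equivalent to 2/2 = 1.0000 mol Al2O3.
M(Al2O3) = 2×26.982 + 3×15.999 = 101.961 g/mol.
Mass of Al2O3 per formula unit = 1.0000 × 101.961 = 101.961 g.
Al2O3 wt% = 101.961 / 142.265 × 100 = 71.67%.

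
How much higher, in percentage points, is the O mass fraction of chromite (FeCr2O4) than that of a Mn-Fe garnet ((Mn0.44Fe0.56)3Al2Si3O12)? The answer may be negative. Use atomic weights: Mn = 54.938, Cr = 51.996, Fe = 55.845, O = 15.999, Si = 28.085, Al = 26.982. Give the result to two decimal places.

M(FeCr2O4) = 223.833 g/mol, so wt% O = 63.996/223.833 × 100 = 28.59%.
M((Mn0.44Fe0.56)3Al2Si3O12) = 496.545 g/mol, so wt% O = 191.988/496.545 × 100 = 38.66%.
28.59 − 38.66 = -10.07 pp.

-10.07 percentage points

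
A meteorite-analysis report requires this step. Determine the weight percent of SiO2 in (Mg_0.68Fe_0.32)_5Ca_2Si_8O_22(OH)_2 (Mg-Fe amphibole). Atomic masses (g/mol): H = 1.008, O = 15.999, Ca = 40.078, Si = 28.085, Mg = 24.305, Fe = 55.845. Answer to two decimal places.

Formula mass = 862.817 g/mol.
8 Si → 8.0000 mol SiO2 per formula unit; M(SiO2) = 60.083, so SiO2 mass = 480.664 g.
480.664/862.817 × 100 = 55.71 wt%.

55.71 wt%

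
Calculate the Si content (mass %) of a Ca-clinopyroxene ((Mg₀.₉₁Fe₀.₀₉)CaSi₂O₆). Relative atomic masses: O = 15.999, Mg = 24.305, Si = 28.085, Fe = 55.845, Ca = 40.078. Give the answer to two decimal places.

Formula mass = 0.91·24.305 + 0.09·55.845 + 1·40.078 + 2·28.085 + 6·15.999 = 219.386 g/mol, of which 56.170 g is Si.
So Si makes up 56.170/219.386 = 0.2560 of the mass, i.e. 25.60%.

25.60 mass %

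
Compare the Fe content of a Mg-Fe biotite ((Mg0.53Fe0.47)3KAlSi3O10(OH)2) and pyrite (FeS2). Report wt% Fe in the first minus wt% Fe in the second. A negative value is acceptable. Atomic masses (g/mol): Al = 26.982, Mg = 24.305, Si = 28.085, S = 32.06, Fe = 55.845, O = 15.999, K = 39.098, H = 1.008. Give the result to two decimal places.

-29.50 percentage points

M((Mg0.53Fe0.47)3KAlSi3O10(OH)2) = 461.725 g/mol, so wt% Fe = 78.741/461.725 × 100 = 17.05%.
M(FeS2) = 119.965 g/mol, so wt% Fe = 55.845/119.965 × 100 = 46.55%.
17.05 − 46.55 = -29.50 pp.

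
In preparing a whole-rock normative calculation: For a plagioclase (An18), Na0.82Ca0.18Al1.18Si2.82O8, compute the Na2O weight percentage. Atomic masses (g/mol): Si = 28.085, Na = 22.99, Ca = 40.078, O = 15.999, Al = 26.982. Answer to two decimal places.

9.59 wt%

Molar mass of Na0.82Ca0.18Al1.18Si2.82O8 = 0.82×22.99 + 0.18×40.078 + 1.18×26.982 + 2.82×28.085 + 8×15.999 = 265.096 g/mol.
Each formula unit contains 0.82 Na, equivalent to 0.82/2 = 0.4100 mol Na2O.
M(Na2O) = 2×22.99 + 1×15.999 = 61.979 g/mol.
Mass of Na2O per formula unit = 0.4100 × 61.979 = 25.411 g.
Na2O wt% = 25.411 / 265.096 × 100 = 9.59%.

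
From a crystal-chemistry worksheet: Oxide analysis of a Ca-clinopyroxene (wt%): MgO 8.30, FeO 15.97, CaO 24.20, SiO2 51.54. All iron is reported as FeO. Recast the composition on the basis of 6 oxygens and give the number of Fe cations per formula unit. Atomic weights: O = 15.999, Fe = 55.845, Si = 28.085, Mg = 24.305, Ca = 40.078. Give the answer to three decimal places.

0.518 Fe apfu

MgO: 8.30/40.304 = 0.20593 mol → 0.20593 mol Mg, 0.20593 mol O.
FeO: 15.97/71.844 = 0.22229 mol → 0.22229 mol Fe, 0.22229 mol O.
CaO: 24.20/56.077 = 0.43155 mol → 0.43155 mol Ca, 0.43155 mol O.
SiO2: 51.54/60.083 = 0.85781 mol → 0.85781 mol Si, 1.71562 mol O.
Total oxygen = 2.57539 mol. Normalization factor = 6/2.57539 = 2.32974.
Fe per 6 O = 0.22229 × 2.32974 = 0.518.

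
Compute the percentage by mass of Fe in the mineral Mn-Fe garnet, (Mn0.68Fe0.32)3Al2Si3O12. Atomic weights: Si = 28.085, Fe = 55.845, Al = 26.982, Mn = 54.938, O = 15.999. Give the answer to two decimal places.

10.81 mass %

Formula mass = 2.04*54.938 + 0.96*55.845 + 2*26.982 + 3*28.085 + 12*15.999 = 495.892 g/mol, of which 53.611 g is Fe.
So Fe makes up 53.611/495.892 = 0.1081 of the mass, i.e. 10.81%.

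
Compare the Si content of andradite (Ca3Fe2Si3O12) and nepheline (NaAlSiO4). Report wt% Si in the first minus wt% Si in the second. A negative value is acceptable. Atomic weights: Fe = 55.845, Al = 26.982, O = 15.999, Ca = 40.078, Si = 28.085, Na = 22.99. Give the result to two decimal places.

-3.19 percentage points

First mineral: 84.255 g Si in 508.167 g formula = 16.58 wt% Si.
Second mineral: 28.085 g Si in 142.053 g formula = 19.77 wt% Si.
16.58% − 19.77% gives a difference of -3.19 percentage points.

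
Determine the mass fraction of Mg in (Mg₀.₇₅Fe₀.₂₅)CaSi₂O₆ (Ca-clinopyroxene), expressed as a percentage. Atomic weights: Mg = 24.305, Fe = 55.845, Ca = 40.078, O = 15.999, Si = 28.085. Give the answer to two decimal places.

M((Mg₀.₇₅Fe₀.₂₅)CaSi₂O₆) = 224.432 g/mol.
Mg contributes 0.75 × 24.305 = 18.229 g per mole.
18.229/224.432 = 0.0812 → 8.12%.

8.12 weight percent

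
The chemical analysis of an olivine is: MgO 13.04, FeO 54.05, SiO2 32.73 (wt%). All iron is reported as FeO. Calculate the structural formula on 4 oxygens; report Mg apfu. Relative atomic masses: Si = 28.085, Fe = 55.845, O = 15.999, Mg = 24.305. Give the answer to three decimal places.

0.598 Mg apfu

13.04 wt% MgO ÷ 40.304 g/mol = 0.32354 mol, giving 0.32354 Mg and 0.32354 O.
54.05 wt% FeO ÷ 71.844 g/mol = 0.75232 mol, giving 0.75232 Fe and 0.75232 O.
32.73 wt% SiO2 ÷ 60.083 g/mol = 0.54475 mol, giving 0.54475 Si and 1.08950 O.
Oxygen sums to 2.16536; scaling by 4/2.16536 = 1.84727 puts the formula on 4 O.
Mg: 0.32354 × 1.84727 = 0.598 atoms per formula unit.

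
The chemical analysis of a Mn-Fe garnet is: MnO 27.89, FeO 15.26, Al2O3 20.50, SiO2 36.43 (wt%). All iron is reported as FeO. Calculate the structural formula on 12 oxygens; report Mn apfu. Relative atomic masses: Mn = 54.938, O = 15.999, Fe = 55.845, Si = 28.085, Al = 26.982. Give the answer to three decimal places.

1.948 Mn apfu

27.89 wt% MnO ÷ 70.937 g/mol = 0.39317 mol, giving 0.39317 Mn and 0.39317 O.
15.26 wt% FeO ÷ 71.844 g/mol = 0.21240 mol, giving 0.21240 Fe and 0.21240 O.
20.50 wt% Al2O3 ÷ 101.961 g/mol = 0.20106 mol, giving 0.40212 Al and 0.60318 O.
36.43 wt% SiO2 ÷ 60.083 g/mol = 0.60633 mol, giving 0.60633 Si and 1.21266 O.
Oxygen sums to 2.42141; scaling by 12/2.42141 = 4.95579 puts the formula on 12 O.
Mn: 0.39317 × 4.95579 = 1.948 atoms per formula unit.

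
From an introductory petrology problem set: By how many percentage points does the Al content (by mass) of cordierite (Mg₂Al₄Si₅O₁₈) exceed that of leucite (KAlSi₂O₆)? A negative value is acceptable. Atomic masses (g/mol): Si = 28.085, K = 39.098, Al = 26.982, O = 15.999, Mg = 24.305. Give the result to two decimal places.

6.09 percentage points

M(Mg₂Al₄Si₅O₁₈) = 584.945 g/mol, so wt% Al = 107.928/584.945 × 100 = 18.45%.
M(KAlSi₂O₆) = 218.244 g/mol, so wt% Al = 26.982/218.244 × 100 = 12.36%.
18.45 − 12.36 = 6.09 pp.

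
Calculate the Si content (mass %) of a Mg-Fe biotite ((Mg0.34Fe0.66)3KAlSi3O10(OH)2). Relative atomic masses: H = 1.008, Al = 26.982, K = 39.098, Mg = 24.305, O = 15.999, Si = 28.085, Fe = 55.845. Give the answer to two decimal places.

17.56 mass %

Molar mass of (Mg0.34Fe0.66)3KAlSi3O10(OH)2: 1.02·24.305 + 1.98·55.845 + 1·39.098 + 1·26.982 + 3·28.085 + 12·15.999 + 2·1.008 = 479.703 g/mol.
Mass of Si per formula unit: 3 × 28.085 = 84.255 g.
Weight fraction Si = 84.255 / 479.703 = 0.1756.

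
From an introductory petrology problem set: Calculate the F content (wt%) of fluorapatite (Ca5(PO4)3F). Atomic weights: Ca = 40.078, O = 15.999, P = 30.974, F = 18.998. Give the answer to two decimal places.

Formula mass = 5×40.078 + 3×30.974 + 12×15.999 + 1×18.998 = 504.298 g/mol, of which 18.998 g is F.
So F makes up 18.998/504.298 = 0.0377 of the mass, i.e. 3.77%.

3.77 wt%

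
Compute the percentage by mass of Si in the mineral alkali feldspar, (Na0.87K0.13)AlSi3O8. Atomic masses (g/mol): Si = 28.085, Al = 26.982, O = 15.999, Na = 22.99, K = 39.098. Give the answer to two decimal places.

Molar mass of (Na0.87K0.13)AlSi3O8: 0.87×22.99 + 0.13×39.098 + 1×26.982 + 3×28.085 + 8×15.999 = 264.313 g/mol.
Mass of Si per formula unit: 3 × 28.085 = 84.255 g.
Weight fraction Si = 84.255 / 264.313 = 0.3188.

31.88 mass %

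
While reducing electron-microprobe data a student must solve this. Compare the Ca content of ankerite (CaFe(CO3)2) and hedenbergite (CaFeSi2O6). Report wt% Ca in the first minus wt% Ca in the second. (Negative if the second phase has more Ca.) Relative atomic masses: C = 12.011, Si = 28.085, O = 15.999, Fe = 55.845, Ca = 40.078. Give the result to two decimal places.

Ca in CaFe(CO3)2: molar mass 215.939 g/mol; 1×40.078 = 40.078 g → 18.56 wt%.
Ca in CaFeSi2O6: molar mass 248.087 g/mol; 1×40.078 = 40.078 g → 16.15 wt%.
Difference = 18.56 − 16.15 = 2.41 percentage points.

2.41 percentage points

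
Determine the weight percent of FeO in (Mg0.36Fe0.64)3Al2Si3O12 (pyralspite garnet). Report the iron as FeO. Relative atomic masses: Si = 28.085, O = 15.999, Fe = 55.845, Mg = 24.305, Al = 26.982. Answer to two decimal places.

M((Mg0.36Fe0.64)3Al2Si3O12) = 463.679 g/mol; M(FeO) = 71.844 g/mol.
Moles FeO per formula unit = 1.92 Fe ÷ 1 = 1.9200.
FeO fraction = (1.9200 × 71.844) / 463.679 = 137.940/463.679 = 0.2975.

29.75 wt%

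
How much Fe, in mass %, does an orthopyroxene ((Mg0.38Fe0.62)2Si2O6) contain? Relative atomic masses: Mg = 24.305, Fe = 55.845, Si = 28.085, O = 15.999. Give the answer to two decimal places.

Formula mass = 0.76·24.305 + 1.24·55.845 + 2·28.085 + 6·15.999 = 239.884 g/mol, of which 69.248 g is Fe.
So Fe makes up 69.248/239.884 = 0.2887 of the mass, i.e. 28.87%.

28.87 mass %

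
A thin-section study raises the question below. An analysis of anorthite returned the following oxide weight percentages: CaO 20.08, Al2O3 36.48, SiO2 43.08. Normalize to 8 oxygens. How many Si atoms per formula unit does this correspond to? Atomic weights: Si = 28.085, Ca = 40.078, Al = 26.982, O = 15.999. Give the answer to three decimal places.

2.002 Si apfu

20.08 wt% CaO ÷ 56.077 g/mol = 0.35808 mol, giving 0.35808 Ca and 0.35808 O.
36.48 wt% Al2O3 ÷ 101.961 g/mol = 0.35778 mol, giving 0.71556 Al and 1.07334 O.
43.08 wt% SiO2 ÷ 60.083 g/mol = 0.71701 mol, giving 0.71701 Si and 1.43402 O.
Oxygen sums to 2.86544; scaling by 8/2.86544 = 2.79189 puts the formula on 8 O.
Si: 0.71701 × 2.79189 = 2.002 atoms per formula unit.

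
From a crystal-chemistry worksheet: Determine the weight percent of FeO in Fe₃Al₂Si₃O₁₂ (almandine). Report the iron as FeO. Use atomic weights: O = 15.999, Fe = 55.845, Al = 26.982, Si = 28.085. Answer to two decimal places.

43.30 wt%

Molar mass of Fe₃Al₂Si₃O₁₂ = 3·55.845 + 2·26.982 + 3·28.085 + 12·15.999 = 497.742 g/mol.
Each formula unit contains 3 Fe, equivalent to 3/1 = 3.0000 mol FeO.
M(FeO) = 1×55.845 + 1×15.999 = 71.844 g/mol.
Mass of FeO per formula unit = 3.0000 × 71.844 = 215.532 g.
FeO wt% = 215.532 / 497.742 × 100 = 43.30%.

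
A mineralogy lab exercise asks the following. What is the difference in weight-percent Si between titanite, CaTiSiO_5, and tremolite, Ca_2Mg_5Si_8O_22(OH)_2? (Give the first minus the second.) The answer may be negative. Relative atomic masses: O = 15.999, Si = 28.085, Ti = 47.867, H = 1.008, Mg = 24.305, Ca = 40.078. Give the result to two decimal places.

M(CaTiSiO_5) = 196.025 g/mol, so wt% Si = 28.085/196.025 × 100 = 14.33%.
M(Ca_2Mg_5Si_8O_22(OH)_2) = 812.353 g/mol, so wt% Si = 224.680/812.353 × 100 = 27.66%.
14.33 − 27.66 = -13.33 pp.

-13.33 percentage points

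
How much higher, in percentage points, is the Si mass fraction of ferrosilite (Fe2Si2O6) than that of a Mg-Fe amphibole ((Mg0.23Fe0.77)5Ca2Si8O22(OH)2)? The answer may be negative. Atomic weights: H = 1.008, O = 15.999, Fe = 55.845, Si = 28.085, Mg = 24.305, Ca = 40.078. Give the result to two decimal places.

-2.77 percentage points

Si in Fe2Si2O6: molar mass 263.854 g/mol; 2×28.085 = 56.170 g → 21.29 wt%.
Si in (Mg0.23Fe0.77)5Ca2Si8O22(OH)2: molar mass 933.782 g/mol; 8×28.085 = 224.680 g → 24.06 wt%.
Difference = 21.29 − 24.06 = -2.77 percentage points.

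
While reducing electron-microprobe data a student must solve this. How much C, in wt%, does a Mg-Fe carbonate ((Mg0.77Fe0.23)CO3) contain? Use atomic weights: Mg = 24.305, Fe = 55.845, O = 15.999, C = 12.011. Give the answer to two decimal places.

Molar mass of (Mg0.77Fe0.23)CO3: 0.77·24.305 + 0.23·55.845 + 1·12.011 + 3·15.999 = 91.567 g/mol.
Mass of C per formula unit: 1 × 12.011 = 12.011 g.
Weight fraction C = 12.011 / 91.567 = 0.1312.

13.12 wt%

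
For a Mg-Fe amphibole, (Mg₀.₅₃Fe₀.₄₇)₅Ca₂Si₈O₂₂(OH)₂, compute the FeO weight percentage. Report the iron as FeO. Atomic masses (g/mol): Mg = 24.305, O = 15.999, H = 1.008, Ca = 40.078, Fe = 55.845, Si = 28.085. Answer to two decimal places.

Molar mass of (Mg₀.₅₃Fe₀.₄₇)₅Ca₂Si₈O₂₂(OH)₂ = 2.65·24.305 + 2.35·55.845 + 2·40.078 + 8·28.085 + 24·15.999 + 2·1.008 = 886.472 g/mol.
Each formula unit contains 2.35 Fe, equivalent to 2.35/1 = 2.3500 mol FeO.
M(FeO) = 1×55.845 + 1×15.999 = 71.844 g/mol.
Mass of FeO per formula unit = 2.3500 × 71.844 = 168.833 g.
FeO wt% = 168.833 / 886.472 × 100 = 19.05%.

19.05 wt%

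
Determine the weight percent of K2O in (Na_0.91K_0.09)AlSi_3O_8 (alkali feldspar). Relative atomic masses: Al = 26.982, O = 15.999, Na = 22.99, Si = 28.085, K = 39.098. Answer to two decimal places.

1.61 wt%

Molar mass of (Na_0.91K_0.09)AlSi_3O_8 = 0.91*22.99 + 0.09*39.098 + 1*26.982 + 3*28.085 + 8*15.999 = 263.669 g/mol.
Each formula unit contains 0.09 K, equivalent to 0.09/2 = 0.0450 mol K2O.
M(K2O) = 2×39.098 + 1×15.999 = 94.195 g/mol.
Mass of K2O per formula unit = 0.0450 × 94.195 = 4.239 g.
K2O wt% = 4.239 / 263.669 × 100 = 1.61%.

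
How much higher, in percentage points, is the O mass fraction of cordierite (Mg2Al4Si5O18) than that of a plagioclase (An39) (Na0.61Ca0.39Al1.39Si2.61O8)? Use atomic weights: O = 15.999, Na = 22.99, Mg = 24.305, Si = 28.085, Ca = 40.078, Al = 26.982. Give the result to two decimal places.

O in Mg2Al4Si5O18: molar mass 584.945 g/mol; 18×15.999 = 287.982 g → 49.23 wt%.
O in Na0.61Ca0.39Al1.39Si2.61O8: molar mass 268.453 g/mol; 8×15.999 = 127.992 g → 47.68 wt%.
Difference = 49.23 − 47.68 = 1.55 percentage points.

1.55 percentage points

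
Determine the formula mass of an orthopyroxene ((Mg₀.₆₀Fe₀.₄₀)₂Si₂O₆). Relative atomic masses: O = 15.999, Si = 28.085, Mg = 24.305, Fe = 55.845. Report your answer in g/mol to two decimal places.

The formula mass is the sum 1.20×24.305 + 0.80×55.845 + 2×28.085 + 6×15.999.

226.01 g/mol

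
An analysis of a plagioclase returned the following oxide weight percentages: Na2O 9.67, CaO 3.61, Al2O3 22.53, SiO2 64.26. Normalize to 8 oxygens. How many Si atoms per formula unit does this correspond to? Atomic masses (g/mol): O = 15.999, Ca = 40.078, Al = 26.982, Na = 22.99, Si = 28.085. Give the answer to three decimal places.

Na2O: 9.67/61.979 = 0.15602 mol → 0.31204 mol Na, 0.15602 mol O.
CaO: 3.61/56.077 = 0.06438 mol → 0.06438 mol Ca, 0.06438 mol O.
Al2O3: 22.53/101.961 = 0.22097 mol → 0.44194 mol Al, 0.66291 mol O.
SiO2: 64.26/60.083 = 1.06952 mol → 1.06952 mol Si, 2.13904 mol O.
Total oxygen = 3.02235 mol. Normalization factor = 8/3.02235 = 2.64695.
Si per 8 O = 1.06952 × 2.64695 = 2.831.

2.831 Si apfu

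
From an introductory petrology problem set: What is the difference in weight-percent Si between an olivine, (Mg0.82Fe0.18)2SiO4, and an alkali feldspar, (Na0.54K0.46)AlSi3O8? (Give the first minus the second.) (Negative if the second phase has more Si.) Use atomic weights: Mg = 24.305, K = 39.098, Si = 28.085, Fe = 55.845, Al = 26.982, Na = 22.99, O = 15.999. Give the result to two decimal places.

-12.78 percentage points

First mineral: 28.085 g Si in 152.045 g formula = 18.47 wt% Si.
Second mineral: 84.255 g Si in 269.629 g formula = 31.25 wt% Si.
18.47% − 31.25% gives a difference of -12.78 percentage points.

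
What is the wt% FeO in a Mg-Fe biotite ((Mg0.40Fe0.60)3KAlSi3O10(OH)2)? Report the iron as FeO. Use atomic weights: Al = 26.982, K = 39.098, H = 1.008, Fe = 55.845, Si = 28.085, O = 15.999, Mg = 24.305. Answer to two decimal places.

Molar mass of (Mg0.40Fe0.60)3KAlSi3O10(OH)2 = 1.20*24.305 + 1.80*55.845 + 1*39.098 + 1*26.982 + 3*28.085 + 12*15.999 + 2*1.008 = 474.026 g/mol.
Each formula unit contains 1.80 Fe, equivalent to 1.80/1 = 1.8000 mol FeO.
M(FeO) = 1×55.845 + 1×15.999 = 71.844 g/mol.
Mass of FeO per formula unit = 1.8000 × 71.844 = 129.319 g.
FeO wt% = 129.319 / 474.026 × 100 = 27.28%.

27.28 wt%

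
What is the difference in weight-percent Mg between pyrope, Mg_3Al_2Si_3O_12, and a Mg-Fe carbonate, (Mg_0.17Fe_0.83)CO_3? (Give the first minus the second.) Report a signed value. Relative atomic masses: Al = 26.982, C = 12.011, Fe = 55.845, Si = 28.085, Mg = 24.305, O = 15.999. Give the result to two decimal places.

14.35 percentage points

Mg in Mg_3Al_2Si_3O_12: molar mass 403.122 g/mol; 3×24.305 = 72.915 g → 18.09 wt%.
Mg in (Mg_0.17Fe_0.83)CO_3: molar mass 110.491 g/mol; 0.17×24.305 = 4.132 g → 3.74 wt%.
Difference = 18.09 − 3.74 = 14.35 percentage points.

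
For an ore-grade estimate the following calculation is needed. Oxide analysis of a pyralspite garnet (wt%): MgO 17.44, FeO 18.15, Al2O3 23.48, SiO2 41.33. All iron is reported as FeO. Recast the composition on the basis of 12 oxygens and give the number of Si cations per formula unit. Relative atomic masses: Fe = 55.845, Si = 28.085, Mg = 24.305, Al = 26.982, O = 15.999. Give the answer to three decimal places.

3.000 Si apfu

17.44 wt% MgO ÷ 40.304 g/mol = 0.43271 mol, giving 0.43271 Mg and 0.43271 O.
18.15 wt% FeO ÷ 71.844 g/mol = 0.25263 mol, giving 0.25263 Fe and 0.25263 O.
23.48 wt% Al2O3 ÷ 101.961 g/mol = 0.23028 mol, giving 0.46056 Al and 0.69084 O.
41.33 wt% SiO2 ÷ 60.083 g/mol = 0.68788 mol, giving 0.68788 Si and 1.37576 O.
Oxygen sums to 2.75194; scaling by 12/2.75194 = 4.36056 puts the formula on 12 O.
Si: 0.68788 × 4.36056 = 3.000 atoms per formula unit.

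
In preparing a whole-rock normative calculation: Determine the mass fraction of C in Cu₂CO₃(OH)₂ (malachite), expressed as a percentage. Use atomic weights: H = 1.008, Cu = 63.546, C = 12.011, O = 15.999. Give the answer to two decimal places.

5.43 mass %

Formula mass = 2·63.546 + 1·12.011 + 5·15.999 + 2·1.008 = 221.114 g/mol, of which 12.011 g is C.
So C makes up 12.011/221.114 = 0.0543 of the mass, i.e. 5.43%.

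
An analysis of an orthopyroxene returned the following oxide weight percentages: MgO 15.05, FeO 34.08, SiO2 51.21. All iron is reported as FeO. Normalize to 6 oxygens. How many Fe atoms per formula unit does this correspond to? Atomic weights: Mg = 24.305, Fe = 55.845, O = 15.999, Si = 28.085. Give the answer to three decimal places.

1.115 Fe apfu

15.05 wt% MgO ÷ 40.304 g/mol = 0.37341 mol, giving 0.37341 Mg and 0.37341 O.
34.08 wt% FeO ÷ 71.844 g/mol = 0.47436 mol, giving 0.47436 Fe and 0.47436 O.
51.21 wt% SiO2 ÷ 60.083 g/mol = 0.85232 mol, giving 0.85232 Si and 1.70464 O.
Oxygen sums to 2.55241; scaling by 6/2.55241 = 2.35072 puts the formula on 6 O.
Fe: 0.47436 × 2.35072 = 1.115 atoms per formula unit.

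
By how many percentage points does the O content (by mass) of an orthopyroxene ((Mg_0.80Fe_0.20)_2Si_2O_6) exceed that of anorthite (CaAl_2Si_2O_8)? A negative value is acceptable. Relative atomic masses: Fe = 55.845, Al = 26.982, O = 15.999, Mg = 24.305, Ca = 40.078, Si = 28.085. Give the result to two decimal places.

-1.02 percentage points

O in (Mg_0.80Fe_0.20)_2Si_2O_6: molar mass 213.390 g/mol; 6×15.999 = 95.994 g → 44.99 wt%.
O in CaAl_2Si_2O_8: molar mass 278.204 g/mol; 8×15.999 = 127.992 g → 46.01 wt%.
Difference = 44.99 − 46.01 = -1.02 percentage points.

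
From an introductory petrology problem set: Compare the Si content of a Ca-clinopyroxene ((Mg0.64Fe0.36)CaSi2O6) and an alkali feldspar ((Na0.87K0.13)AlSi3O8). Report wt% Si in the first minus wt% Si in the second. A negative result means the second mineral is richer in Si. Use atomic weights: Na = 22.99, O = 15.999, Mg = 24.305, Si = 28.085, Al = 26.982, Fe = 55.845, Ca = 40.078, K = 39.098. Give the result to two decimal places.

Si in (Mg0.64Fe0.36)CaSi2O6: molar mass 227.901 g/mol; 2×28.085 = 56.170 g → 24.65 wt%.
Si in (Na0.87K0.13)AlSi3O8: molar mass 264.313 g/mol; 3×28.085 = 84.255 g → 31.88 wt%.
Difference = 24.65 − 31.88 = -7.23 percentage points.

-7.23 percentage points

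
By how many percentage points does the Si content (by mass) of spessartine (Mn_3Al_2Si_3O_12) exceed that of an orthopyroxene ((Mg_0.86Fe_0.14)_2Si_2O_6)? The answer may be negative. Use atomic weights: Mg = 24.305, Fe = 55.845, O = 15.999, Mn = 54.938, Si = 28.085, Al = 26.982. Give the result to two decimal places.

-9.78 percentage points

Si in Mn_3Al_2Si_3O_12: molar mass 495.021 g/mol; 3×28.085 = 84.255 g → 17.02 wt%.
Si in (Mg_0.86Fe_0.14)_2Si_2O_6: molar mass 209.605 g/mol; 2×28.085 = 56.170 g → 26.80 wt%.
Difference = 17.02 − 26.80 = -9.78 percentage points.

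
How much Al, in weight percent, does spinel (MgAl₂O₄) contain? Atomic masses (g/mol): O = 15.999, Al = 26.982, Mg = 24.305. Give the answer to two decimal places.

37.93 weight percent

Molar mass of MgAl₂O₄: 1×24.305 + 2×26.982 + 4×15.999 = 142.265 g/mol.
Mass of Al per formula unit: 2 × 26.982 = 53.964 g.
Weight fraction Al = 53.964 / 142.265 = 0.3793.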